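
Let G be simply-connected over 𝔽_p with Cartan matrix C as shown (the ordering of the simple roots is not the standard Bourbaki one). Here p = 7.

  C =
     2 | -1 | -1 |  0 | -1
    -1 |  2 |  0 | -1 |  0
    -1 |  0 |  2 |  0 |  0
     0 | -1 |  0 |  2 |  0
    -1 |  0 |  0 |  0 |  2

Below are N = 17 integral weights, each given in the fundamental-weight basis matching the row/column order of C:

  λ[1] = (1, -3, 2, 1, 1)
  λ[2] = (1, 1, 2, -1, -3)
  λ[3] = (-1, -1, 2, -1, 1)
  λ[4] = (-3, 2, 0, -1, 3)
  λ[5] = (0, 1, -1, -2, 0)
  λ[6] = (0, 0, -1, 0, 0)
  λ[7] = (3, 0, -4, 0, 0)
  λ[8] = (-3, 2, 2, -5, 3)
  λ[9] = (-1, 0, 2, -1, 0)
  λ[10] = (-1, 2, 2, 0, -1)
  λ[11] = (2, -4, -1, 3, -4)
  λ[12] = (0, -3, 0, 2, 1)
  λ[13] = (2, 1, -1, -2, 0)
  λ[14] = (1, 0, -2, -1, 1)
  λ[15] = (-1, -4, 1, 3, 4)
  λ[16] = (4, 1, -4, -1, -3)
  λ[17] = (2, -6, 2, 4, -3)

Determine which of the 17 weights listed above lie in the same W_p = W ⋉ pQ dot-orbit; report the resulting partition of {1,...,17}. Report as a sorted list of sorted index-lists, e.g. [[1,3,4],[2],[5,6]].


D_5 Cartan matrix, 5 simple roots permuted; ρ=(1,1,1,1,1).

Folding the 17 weights λ_j+ρ into Ā_7 (reps in the given 5-coord order):

  1: (0, 0, 3, 0, 2);  2: (0, 0, 3, 0, 2);  3: (0, 0, 3, 0, 2);  4: (1, 1, 1, 0, 2);  5: (1, 1, 0, 1, 1);  6: (1, 1, 0, 1, 1);  7: (0, 1, 3, 0, 1);  8: (1, 1, 0, 1, 1);  9: (0, 1, 3, 0, 1);  10: (0, 0, 3, 1, 0);  11: (0, 0, 3, 1, 0);  12: (1, 1, 0, 1, 1);  13: (1, 1, 0, 1, 1);  14: (1, 1, 1, 0, 2);  15: (1, 1, 1, 0, 2);  16: (0, 0, 3, 0, 2);  17: (1, 1, 1, 0, 2)

The 17 indices split into 5 linkage classes (same alcove rep ⇔ same W_7-dot-orbit):

[[1, 2, 3, 16], [4, 14, 15, 17], [5, 6, 8, 12, 13], [7, 9], [10, 11]]


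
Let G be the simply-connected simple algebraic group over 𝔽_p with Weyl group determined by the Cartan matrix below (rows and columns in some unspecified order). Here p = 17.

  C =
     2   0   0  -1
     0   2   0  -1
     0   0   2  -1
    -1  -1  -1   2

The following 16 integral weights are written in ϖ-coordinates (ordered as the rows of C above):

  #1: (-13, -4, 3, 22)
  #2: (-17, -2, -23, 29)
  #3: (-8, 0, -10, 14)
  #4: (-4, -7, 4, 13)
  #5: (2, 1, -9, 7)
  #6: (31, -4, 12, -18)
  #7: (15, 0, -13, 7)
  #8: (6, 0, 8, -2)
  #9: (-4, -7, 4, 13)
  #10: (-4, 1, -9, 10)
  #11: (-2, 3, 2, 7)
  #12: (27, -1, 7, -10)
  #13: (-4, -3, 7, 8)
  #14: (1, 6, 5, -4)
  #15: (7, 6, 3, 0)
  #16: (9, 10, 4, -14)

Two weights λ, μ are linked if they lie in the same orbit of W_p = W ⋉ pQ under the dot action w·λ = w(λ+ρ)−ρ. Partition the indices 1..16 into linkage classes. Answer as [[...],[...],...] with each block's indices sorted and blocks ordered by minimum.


Type D_4, rank 4, |W|=192; reorder rows/cols to standard.

W_17-reps of the 16 weights in Ā_17 (same 4-coord order as C):

    λ_1 → (1, 4, 3, 2)
    λ_2 → (5, 4, 1, 3)
    λ_3 → (6, 0, 8, 1)
    λ_4 → (1, 4, 3, 2)
    λ_5 → (3, 2, 8, 0)
    λ_6 → (3, 2, 8, 0)
    λ_7 → (5, 4, 1, 3)
    λ_8 → (6, 0, 8, 1)
    λ_9 → (1, 4, 3, 2)
    λ_10 → (3, 2, 8, 0)
    λ_11 → (1, 4, 3, 2)
    λ_12 → (6, 0, 8, 1)
    λ_13 → (3, 2, 8, 0)
    λ_14 → (1, 4, 3, 2)
    λ_15 → (5, 4, 1, 3)
    λ_16 → (3, 2, 8, 0)

Partition of {1..16} into 4 W_17-dot-orbits:

[[1, 4, 9, 11, 14], [2, 7, 15], [3, 8, 12], [5, 6, 10, 13, 16]]


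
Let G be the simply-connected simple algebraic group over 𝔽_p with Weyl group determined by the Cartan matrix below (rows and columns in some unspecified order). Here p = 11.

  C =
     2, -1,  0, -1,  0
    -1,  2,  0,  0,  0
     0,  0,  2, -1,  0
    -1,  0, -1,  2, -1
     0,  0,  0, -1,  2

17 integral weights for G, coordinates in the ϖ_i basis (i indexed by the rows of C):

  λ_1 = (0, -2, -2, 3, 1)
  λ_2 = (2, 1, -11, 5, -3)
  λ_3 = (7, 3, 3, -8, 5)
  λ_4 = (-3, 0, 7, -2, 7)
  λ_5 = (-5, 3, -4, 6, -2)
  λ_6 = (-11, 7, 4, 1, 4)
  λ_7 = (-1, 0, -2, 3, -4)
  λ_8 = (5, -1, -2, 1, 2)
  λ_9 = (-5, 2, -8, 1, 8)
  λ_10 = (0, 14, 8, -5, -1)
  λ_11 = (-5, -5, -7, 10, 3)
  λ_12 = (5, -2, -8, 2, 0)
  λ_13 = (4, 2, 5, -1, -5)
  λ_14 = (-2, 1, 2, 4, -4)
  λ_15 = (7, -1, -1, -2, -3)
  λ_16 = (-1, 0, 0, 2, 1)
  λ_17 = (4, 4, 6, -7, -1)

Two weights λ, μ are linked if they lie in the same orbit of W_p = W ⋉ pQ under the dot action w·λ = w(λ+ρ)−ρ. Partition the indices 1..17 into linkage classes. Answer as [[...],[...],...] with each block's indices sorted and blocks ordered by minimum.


Dynkin diagram of C (from the 8 off-diagonal −1 entries): D_5.

Alcove-folded reps (p=11, 17 weights, presented ϖ-order):

    λ_1+ρ ↦ (0, 1, 1, 3, 2)
    λ_2+ρ ↦ (1, 1, 3, 1, 3)
    λ_3+ρ ↦ (3, 0, 2, 1, 0)
    λ_4+ρ ↦ (1, 1, 3, 1, 3)
    λ_5+ρ ↦ (3, 0, 2, 1, 0)
    λ_6+ρ ↦ (1, 1, 3, 1, 3)
    λ_7+ρ ↦ (0, 1, 1, 0, 3)
    λ_8+ρ ↦ (0, 1, 1, 0, 3)
    λ_9+ρ ↦ (1, 5, 2, 1, 0)
    λ_10+ρ ↦ (0, 1, 1, 3, 2)
    λ_11+ρ ↦ (3, 0, 2, 1, 0)
    λ_12+ρ ↦ (1, 1, 3, 1, 3)
    λ_13+ρ ↦ (3, 0, 2, 1, 0)
    λ_14+ρ ↦ (1, 1, 3, 1, 3)
    λ_15+ρ ↦ (3, 0, 2, 1, 0)
    λ_16+ρ ↦ (0, 1, 1, 3, 2)
    λ_17+ρ ↦ (0, 4, 0, 1, 5)

These 17 weights hit 6 W_11-dot-orbits; sizes (3, 5, 5, 2, 1, 1):

[[1, 10, 16], [2, 4, 6, 12, 14], [3, 5, 11, 13, 15], [7, 8], [9], [17]]


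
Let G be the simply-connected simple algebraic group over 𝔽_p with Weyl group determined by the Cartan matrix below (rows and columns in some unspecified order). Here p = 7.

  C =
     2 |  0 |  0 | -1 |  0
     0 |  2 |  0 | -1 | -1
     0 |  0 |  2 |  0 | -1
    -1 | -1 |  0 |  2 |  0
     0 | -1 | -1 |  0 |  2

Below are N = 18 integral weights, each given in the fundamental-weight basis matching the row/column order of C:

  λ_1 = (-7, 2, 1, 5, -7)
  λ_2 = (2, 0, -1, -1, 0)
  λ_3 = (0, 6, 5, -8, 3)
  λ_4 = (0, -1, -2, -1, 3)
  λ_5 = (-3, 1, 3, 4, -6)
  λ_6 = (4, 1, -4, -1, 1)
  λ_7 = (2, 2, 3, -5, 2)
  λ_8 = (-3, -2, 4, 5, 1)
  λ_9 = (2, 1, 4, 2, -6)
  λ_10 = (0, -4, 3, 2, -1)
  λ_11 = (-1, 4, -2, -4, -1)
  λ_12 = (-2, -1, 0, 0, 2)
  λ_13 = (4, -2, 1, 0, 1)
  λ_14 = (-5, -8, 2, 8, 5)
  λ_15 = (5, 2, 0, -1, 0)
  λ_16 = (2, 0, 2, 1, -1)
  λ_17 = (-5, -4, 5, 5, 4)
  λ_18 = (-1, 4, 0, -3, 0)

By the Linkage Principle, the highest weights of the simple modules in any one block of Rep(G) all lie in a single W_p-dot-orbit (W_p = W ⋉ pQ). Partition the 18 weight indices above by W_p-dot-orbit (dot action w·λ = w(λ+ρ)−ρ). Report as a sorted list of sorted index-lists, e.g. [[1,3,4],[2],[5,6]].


A_5 Cartan matrix, 5 simple roots permuted; ρ=(1,1,1,1,1).

Alcove-folded reps (p=7, 18 weights, presented ϖ-order):

    [1] (1, 1, 1, 2, 0)
    [2] (3, 1, 0, 0, 1)
    [3] (1, 0, 1, 0, 3)
    [4] (1, 0, 1, 0, 3)
    [5] (2, 3, 1, 0, 1)
    [6] (3, 1, 0, 0, 1)
    [7] (2, 1, 1, 0, 2)
    [8] (3, 1, 0, 0, 1)
    [9] (2, 3, 1, 0, 1)
    [10] (1, 0, 1, 0, 3)
    [11] (3, 1, 0, 0, 1)
    [12] (1, 0, 1, 0, 3)
    [13] (3, 1, 0, 0, 1)
    [14] (2, 3, 1, 0, 1)
    [15] (2, 1, 1, 0, 2)
    [16] (1, 1, 1, 2, 0)
    [17] (1, 1, 1, 2, 0)
    [18] (2, 3, 1, 0, 1)

5 distinct reps among the 18 weights ⇒ 5 W_7-linkage classes:

[[1, 16, 17], [2, 6, 8, 11, 13], [3, 4, 10, 12], [5, 9, 14, 18], [7, 15]]


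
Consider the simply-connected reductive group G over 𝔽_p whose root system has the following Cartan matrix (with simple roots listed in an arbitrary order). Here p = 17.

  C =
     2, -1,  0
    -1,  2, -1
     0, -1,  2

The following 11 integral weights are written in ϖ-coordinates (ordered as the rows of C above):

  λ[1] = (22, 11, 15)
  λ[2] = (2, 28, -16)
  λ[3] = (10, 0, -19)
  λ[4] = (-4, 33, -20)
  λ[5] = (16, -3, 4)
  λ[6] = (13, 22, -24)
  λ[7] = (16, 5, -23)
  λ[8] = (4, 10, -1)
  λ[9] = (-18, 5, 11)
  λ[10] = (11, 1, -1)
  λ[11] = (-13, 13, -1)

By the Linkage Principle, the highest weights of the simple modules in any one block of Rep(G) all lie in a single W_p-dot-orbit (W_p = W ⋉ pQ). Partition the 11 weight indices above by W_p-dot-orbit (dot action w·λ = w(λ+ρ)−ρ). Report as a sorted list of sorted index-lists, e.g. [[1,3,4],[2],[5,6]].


A_3 Cartan matrix, 3 simple roots permuted; ρ=(1,1,1).

Ā_17 reps of the 11 weights (A_3, coords as presented):

  1: (5, 11, 0) · 2: (12, 2, 0) · 3: (5, 11, 0) · 4: (12, 2, 0) · 5: (12, 2, 0) · 6: (0, 3, 3) · 7: (5, 11, 0) · 8: (5, 11, 0) · 9: (5, 11, 0) · 10: (12, 2, 0) · 11: (12, 2, 0)

3 distinct reps among the 11 weights ⇒ 3 W_17-linkage classes:

[[1, 3, 7, 8, 9], [2, 4, 5, 10, 11], [6]]


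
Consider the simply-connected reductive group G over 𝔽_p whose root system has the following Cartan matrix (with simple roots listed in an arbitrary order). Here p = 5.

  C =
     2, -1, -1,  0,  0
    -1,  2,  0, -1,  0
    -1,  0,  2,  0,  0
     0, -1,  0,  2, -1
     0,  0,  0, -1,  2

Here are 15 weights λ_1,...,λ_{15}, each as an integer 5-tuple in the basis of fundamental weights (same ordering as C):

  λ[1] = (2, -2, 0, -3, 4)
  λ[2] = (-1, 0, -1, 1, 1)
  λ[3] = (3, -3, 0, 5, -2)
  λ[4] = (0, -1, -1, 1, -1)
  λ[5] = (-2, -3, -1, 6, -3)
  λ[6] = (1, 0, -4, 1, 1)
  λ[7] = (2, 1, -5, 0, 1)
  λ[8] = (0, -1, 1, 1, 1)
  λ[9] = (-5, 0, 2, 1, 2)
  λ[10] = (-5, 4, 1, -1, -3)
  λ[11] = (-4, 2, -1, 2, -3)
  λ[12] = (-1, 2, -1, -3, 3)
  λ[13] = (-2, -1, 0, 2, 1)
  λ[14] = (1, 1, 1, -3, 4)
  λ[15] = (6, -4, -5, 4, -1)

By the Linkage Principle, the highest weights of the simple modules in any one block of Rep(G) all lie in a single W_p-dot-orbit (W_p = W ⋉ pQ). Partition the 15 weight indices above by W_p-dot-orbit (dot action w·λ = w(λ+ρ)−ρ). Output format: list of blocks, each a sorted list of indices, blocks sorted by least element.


A_5 Cartan matrix, 5 simple roots permuted; ρ=(1,1,1,1,1).

λ_j+ρ reflected into Ā_5 (⟨·,θ^∨⟩≤5); 5-tuples as given:

  λ_1+ρ ↦ (0, 2, 0, 1, 1);  λ_2+ρ ↦ (0, 1, 0, 2, 2);  λ_3+ρ ↦ (1, 1, 0, 0, 1);  λ_4+ρ ↦ (1, 0, 0, 2, 0);  λ_5+ρ ↦ (1, 0, 0, 2, 0);  λ_6+ρ ↦ (1, 0, 0, 2, 0);  λ_7+ρ ↦ (1, 1, 0, 0, 1);  λ_8+ρ ↦ (1, 0, 0, 2, 0);  λ_9+ρ ↦ (0, 2, 0, 1, 1);  λ_10+ρ ↦ (1, 1, 2, 1, 0);  λ_11+ρ ↦ (0, 0, 2, 1, 1);  λ_12+ρ ↦ (0, 1, 0, 2, 2);  λ_13+ρ ↦ (0, 1, 0, 2, 2);  λ_14+ρ ↦ (0, 0, 2, 1, 1);  λ_15+ρ ↦ (0, 1, 0, 2, 2)

The 15 indices split into 6 linkage classes (same alcove rep ⇔ same W_5-dot-orbit):

[[1, 9], [2, 12, 13, 15], [3, 7], [4, 5, 6, 8], [10], [11, 14]]


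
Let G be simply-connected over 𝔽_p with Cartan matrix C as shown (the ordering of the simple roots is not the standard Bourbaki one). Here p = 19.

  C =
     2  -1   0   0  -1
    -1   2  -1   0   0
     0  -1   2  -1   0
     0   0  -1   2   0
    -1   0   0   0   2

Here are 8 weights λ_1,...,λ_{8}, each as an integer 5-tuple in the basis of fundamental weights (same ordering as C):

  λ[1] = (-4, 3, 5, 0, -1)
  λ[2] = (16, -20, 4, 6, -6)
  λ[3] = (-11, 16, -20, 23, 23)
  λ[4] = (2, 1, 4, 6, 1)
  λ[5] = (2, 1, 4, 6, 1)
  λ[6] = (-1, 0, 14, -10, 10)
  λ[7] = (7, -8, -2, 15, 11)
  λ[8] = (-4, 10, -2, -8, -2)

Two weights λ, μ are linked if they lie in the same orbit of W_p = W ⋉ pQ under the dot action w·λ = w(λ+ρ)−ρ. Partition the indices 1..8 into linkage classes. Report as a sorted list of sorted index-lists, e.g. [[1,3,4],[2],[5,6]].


A_5 Cartan matrix, 5 simple roots permuted; ρ=(1,1,1,1,1).

Folding the 8 weights λ_j+ρ into Ā_19 (reps in the given 5-coord order):

    1: (0, 1, 6, 1, 3)
    2: (3, 2, 5, 7, 2)
    3: (3, 2, 5, 7, 2)
    4: (3, 2, 5, 7, 2)
    5: (3, 2, 5, 7, 2)
    6: (0, 1, 6, 1, 3)
    7: (0, 1, 6, 1, 3)
    8: (0, 1, 6, 1, 3)

These 8 weights hit 2 W_19-dot-orbits; sizes (4, 4):

[[1, 6, 7, 8], [2, 3, 4, 5]]


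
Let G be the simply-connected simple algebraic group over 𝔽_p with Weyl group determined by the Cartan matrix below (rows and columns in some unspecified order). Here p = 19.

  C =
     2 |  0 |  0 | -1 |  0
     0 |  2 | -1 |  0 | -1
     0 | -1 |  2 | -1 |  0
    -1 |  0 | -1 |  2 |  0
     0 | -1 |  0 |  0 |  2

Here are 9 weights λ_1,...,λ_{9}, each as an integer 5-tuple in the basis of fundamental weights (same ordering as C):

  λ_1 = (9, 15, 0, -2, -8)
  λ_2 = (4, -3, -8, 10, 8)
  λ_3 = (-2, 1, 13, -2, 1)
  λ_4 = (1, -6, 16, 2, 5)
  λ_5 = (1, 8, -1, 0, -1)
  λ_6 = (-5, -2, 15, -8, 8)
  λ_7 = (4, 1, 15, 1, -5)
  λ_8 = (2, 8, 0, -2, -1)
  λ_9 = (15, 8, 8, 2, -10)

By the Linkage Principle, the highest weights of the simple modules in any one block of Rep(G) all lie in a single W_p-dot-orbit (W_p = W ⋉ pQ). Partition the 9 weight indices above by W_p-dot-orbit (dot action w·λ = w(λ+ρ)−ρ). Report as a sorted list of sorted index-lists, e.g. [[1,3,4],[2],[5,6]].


Root system A_5: the 5×5 matrix C matches after relabeling.

Alcove-folded reps (p=19, 9 weights, presented ϖ-order):

  λ_1+ρ ↦ (2, 9, 0, 1, 0)
  λ_2+ρ ↦ (5, 7, 2, 2, 0)
  λ_3+ρ ↦ (1, 2, 12, 1, 2)
  λ_4+ρ ↦ (1, 2, 12, 1, 2)
  λ_5+ρ ↦ (2, 9, 0, 1, 0)
  λ_6+ρ ↦ (2, 1, 4, 4, 3)
  λ_7+ρ ↦ (1, 2, 12, 1, 2)
  λ_8+ρ ↦ (2, 9, 0, 1, 0)
  λ_9+ρ ↦ (2, 9, 0, 1, 0)

Linkage partition of the 9 weights (4 classes, p=19):

[[1, 5, 8, 9], [2], [3, 4, 7], [6]]


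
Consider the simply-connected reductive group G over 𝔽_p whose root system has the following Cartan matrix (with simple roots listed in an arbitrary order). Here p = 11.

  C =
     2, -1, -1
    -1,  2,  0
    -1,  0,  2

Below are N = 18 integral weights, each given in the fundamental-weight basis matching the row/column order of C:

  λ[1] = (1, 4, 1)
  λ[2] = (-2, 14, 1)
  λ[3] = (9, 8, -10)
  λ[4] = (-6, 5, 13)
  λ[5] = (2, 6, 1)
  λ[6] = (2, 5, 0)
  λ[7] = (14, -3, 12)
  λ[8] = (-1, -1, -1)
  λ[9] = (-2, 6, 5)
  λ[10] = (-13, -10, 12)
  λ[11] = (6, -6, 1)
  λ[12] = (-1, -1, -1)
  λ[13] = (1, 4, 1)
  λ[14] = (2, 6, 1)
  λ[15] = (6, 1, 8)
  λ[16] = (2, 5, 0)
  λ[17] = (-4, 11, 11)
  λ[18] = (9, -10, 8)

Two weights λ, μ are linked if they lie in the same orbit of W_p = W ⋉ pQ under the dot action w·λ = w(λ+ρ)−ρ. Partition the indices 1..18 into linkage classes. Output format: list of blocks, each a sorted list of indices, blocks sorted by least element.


A_3 Cartan matrix, 3 simple roots permuted; ρ=(1,1,1).

λ_j+ρ reflected into Ā_11 (⟨·,θ^∨⟩≤11); 3-tuples as given:

  λ_1 → (2, 5, 2) · λ_2 → (3, 6, 1) · λ_3 → (1, 1, 1) · λ_4 → (2, 3, 5) · λ_5 → (3, 6, 1) · λ_6 → (3, 6, 1) · λ_7 → (2, 5, 2) · λ_8 → (0, 0, 0) · λ_9 → (1, 5, 4) · λ_10 → (1, 1, 1) · λ_11 → (2, 5, 2) · λ_12 → (0, 0, 0) · λ_13 → (2, 5, 2) · λ_14 → (3, 6, 1) · λ_15 → (2, 5, 2) · λ_16 → (3, 6, 1) · λ_17 → (1, 1, 1) · λ_18 → (1, 1, 1)

6 distinct reps among the 18 weights ⇒ 6 W_11-linkage classes:

[[1, 7, 11, 13, 15], [2, 5, 6, 14, 16], [3, 10, 17, 18], [4], [8, 12], [9]]


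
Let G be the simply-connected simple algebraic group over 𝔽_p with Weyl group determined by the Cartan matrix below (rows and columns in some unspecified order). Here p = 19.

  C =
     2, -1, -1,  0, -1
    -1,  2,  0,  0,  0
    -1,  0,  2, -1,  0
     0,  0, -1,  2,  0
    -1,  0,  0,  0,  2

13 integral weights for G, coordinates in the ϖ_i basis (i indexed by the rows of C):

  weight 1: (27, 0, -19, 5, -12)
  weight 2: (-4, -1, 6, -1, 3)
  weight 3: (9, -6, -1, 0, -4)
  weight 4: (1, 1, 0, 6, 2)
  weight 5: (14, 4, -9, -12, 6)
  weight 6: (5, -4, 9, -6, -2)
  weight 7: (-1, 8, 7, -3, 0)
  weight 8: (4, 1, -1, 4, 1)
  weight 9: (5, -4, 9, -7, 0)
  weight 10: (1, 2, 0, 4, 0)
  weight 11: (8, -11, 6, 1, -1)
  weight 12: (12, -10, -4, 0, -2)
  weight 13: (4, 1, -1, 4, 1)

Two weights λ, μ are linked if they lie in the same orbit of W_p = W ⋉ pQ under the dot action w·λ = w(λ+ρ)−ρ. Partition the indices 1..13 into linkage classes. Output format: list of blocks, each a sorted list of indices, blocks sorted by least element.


Root system D_5: the 5×5 matrix C matches after relabeling.

λ_j+ρ reflected into Ā_19 (⟨·,θ^∨⟩≤19); 5-tuples as given:

  [1] (0, 9, 1, 2, 1) · [2] (0, 3, 4, 0, 1) · [3] (2, 5, 0, 1, 3) · [4] (2, 2, 1, 7, 3) · [5] (0, 3, 4, 0, 1) · [6] (2, 3, 1, 5, 1) · [7] (0, 9, 1, 2, 1) · [8] (5, 2, 0, 5, 2) · [9] (2, 3, 1, 5, 1) · [10] (2, 3, 1, 5, 1) · [11] (0, 9, 1, 2, 1) · [12] (0, 9, 1, 2, 1) · [13] (5, 2, 0, 5, 2)

Partition of {1..13} into 6 W_19-dot-orbits:

[[1, 7, 11, 12], [2, 5], [3], [4], [6, 9, 10], [8, 13]]


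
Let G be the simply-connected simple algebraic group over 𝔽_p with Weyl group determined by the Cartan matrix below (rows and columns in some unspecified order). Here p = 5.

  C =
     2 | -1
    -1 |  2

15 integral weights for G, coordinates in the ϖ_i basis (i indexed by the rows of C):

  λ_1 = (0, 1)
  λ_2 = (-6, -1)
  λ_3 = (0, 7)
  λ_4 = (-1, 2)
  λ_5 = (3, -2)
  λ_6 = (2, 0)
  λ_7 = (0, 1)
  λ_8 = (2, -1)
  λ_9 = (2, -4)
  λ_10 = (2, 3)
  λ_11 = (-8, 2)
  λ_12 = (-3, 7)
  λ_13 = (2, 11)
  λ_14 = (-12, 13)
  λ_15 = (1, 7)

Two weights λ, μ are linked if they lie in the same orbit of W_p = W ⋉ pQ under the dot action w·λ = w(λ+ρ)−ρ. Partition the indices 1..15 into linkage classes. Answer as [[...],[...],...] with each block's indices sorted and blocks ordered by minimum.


Dynkin diagram of C (from the 2 off-diagonal −1 entries): A_2.

Ā_5 reps of the 15 weights (A_2, coords as presented):

  [1] (1, 2);  [2] (0, 5);  [3] (3, 1);  [4] (0, 3);  [5] (3, 1);  [6] (3, 1);  [7] (1, 2);  [8] (3, 0);  [9] (0, 3);  [10] (1, 2);  [11] (1, 2);  [12] (1, 2);  [13] (0, 3);  [14] (3, 1);  [15] (3, 0)

Grouping the 15 weights by Ā_5-representative: 5 linkage classes.

[[1, 7, 10, 11, 12], [2], [3, 5, 6, 14], [4, 9, 13], [8, 15]]


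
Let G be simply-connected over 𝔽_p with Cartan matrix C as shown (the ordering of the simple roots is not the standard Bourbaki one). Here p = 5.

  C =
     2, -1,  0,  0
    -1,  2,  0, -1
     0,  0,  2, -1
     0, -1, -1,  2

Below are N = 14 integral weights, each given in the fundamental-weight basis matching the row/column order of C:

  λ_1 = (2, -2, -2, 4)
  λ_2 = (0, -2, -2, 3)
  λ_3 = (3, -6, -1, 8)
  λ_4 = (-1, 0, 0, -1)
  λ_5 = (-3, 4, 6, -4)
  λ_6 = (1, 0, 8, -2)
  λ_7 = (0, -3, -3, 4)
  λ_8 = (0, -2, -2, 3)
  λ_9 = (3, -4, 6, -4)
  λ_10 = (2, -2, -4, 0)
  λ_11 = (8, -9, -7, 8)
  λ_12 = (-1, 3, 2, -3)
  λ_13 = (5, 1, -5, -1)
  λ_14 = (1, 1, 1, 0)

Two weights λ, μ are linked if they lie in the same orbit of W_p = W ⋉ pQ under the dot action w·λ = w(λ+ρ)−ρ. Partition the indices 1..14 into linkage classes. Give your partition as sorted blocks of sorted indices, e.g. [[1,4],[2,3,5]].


Root system A_4: the 4×4 matrix C matches after relabeling.

Folding the 14 weights λ_j+ρ into Ā_5 (reps in the given 4-coord order):

    λ_1+ρ ↦ (0, 1, 1, 2)
    λ_2+ρ ↦ (0, 1, 1, 2)
    λ_3+ρ ↦ (0, 1, 1, 0)
    λ_4+ρ ↦ (0, 1, 1, 0)
    λ_5+ρ ↦ (0, 2, 0, 1)
    λ_6+ρ ↦ (0, 1, 1, 2)
    λ_7+ρ ↦ (1, 1, 2, 1)
    λ_8+ρ ↦ (0, 1, 1, 2)
    λ_9+ρ ↦ (0, 1, 1, 2)
    λ_10+ρ ↦ (0, 2, 0, 1)
    λ_11+ρ ↦ (0, 1, 1, 0)
    λ_12+ρ ↦ (0, 2, 1, 2)
    λ_13+ρ ↦ (1, 1, 2, 1)
    λ_14+ρ ↦ (0, 2, 0, 1)

Linkage partition of the 14 weights (5 classes, p=5):

[[1, 2, 6, 8, 9], [3, 4, 11], [5, 10, 14], [7, 13], [12]]


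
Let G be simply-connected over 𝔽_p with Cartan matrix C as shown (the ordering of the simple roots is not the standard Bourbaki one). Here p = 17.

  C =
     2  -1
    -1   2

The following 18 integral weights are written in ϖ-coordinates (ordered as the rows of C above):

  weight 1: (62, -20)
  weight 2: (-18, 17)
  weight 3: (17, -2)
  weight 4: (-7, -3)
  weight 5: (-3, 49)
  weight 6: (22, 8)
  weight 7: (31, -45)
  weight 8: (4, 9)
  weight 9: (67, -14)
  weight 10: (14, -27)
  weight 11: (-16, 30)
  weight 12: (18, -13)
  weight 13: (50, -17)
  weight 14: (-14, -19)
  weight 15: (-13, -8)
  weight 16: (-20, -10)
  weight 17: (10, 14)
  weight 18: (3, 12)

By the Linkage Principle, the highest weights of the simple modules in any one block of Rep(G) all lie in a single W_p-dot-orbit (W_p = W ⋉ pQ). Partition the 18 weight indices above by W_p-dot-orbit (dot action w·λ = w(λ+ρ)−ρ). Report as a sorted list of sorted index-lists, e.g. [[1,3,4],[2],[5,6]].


Cartan matrix: type A_2 (|W|=6); un-permuting the 2 rows.

Each λ_j+ρ reduced to Ā_17; 2-tuples below use C's row order:

  [1] (5, 10) · [2] (16, 0) · [3] (16, 0) · [4] (2, 6) · [5] (1, 2) · [6] (2, 6) · [7] (5, 10) · [8] (5, 10) · [9] (4, 13) · [10] (2, 6) · [11] (1, 2) · [12] (5, 10) · [13] (16, 0) · [14] (3, 1) · [15] (5, 10) · [16] (2, 6) · [17] (2, 6) · [18] (4, 13)

Linkage partition of the 18 weights (6 classes, p=17):

[[1, 7, 8, 12, 15], [2, 3, 13], [4, 6, 10, 16, 17], [5, 11], [9, 18], [14]]


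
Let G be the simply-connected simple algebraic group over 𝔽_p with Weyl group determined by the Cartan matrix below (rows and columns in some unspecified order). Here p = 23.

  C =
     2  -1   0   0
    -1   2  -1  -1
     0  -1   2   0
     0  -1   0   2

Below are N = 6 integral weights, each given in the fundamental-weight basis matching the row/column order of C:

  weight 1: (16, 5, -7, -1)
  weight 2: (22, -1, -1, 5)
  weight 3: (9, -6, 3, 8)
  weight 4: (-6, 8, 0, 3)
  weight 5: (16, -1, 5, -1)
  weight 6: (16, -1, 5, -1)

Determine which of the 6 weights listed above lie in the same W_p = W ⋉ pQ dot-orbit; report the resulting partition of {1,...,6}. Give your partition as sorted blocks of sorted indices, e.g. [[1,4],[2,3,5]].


Root system D_4: the 4×4 matrix C matches after relabeling.

λ_j+ρ reflected into Ā_23 (⟨·,θ^∨⟩≤23); 4-tuples as given:

    [1] (17, 0, 6, 0)
    [2] (17, 0, 6, 0)
    [3] (5, 4, 1, 4)
    [4] (5, 4, 1, 4)
    [5] (17, 0, 6, 0)
    [6] (17, 0, 6, 0)

Grouping the 6 weights by Ā_23-representative: 2 linkage classes.

[[1, 2, 5, 6], [3, 4]]


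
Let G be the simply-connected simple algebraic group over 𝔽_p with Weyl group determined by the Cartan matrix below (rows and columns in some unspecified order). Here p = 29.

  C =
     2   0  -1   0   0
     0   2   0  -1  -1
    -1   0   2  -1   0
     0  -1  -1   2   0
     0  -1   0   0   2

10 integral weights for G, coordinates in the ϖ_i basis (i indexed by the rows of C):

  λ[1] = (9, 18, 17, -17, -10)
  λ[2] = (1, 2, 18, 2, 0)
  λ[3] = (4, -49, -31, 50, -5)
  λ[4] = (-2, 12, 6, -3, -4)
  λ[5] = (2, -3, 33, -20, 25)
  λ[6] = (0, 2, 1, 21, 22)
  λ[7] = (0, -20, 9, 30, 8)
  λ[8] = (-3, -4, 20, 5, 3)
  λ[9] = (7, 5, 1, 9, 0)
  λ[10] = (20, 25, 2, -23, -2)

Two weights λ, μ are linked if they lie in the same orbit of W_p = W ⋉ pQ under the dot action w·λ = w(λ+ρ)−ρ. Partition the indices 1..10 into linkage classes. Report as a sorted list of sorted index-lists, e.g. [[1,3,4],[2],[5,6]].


A_5 Cartan matrix, 5 simple roots permuted; ρ=(1,1,1,1,1).

Each λ_j+ρ reduced to Ā_29; 5-tuples below use C's row order:

  λ_1+ρ ↦ (8, 6, 2, 10, 1)
  λ_2+ρ ↦ (2, 3, 19, 3, 1)
  λ_3+ρ ↦ (2, 3, 19, 3, 1)
  λ_4+ρ ↦ (1, 8, 4, 2, 3)
  λ_5+ρ ↦ (5, 11, 3, 2, 3)
  λ_6+ρ ↦ (2, 3, 19, 3, 1)
  λ_7+ρ ↦ (8, 6, 2, 10, 1)
  λ_8+ρ ↦ (2, 3, 19, 3, 1)
  λ_9+ρ ↦ (8, 6, 2, 10, 1)
  λ_10+ρ ↦ (2, 3, 19, 3, 1)

The 10 indices split into 4 linkage classes (same alcove rep ⇔ same W_29-dot-orbit):

[[1, 7, 9], [2, 3, 6, 8, 10], [4], [5]]


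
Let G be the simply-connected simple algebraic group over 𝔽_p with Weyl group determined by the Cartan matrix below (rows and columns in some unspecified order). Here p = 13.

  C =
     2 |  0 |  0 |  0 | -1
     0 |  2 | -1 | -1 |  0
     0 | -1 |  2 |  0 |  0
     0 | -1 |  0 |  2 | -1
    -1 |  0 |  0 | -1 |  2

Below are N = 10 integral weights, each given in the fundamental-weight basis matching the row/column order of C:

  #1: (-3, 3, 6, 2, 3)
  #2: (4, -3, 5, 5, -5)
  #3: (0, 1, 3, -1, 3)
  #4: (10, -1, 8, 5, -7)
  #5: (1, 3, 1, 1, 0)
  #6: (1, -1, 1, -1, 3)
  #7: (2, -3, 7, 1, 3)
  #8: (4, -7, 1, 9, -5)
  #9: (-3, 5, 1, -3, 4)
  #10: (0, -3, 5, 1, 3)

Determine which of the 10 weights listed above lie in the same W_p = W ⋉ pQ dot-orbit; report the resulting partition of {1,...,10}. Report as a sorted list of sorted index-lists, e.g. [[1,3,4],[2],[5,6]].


Cartan matrix: type A_5 (|W|=720); un-permuting the 5 rows.

Each λ_j+ρ reduced to Ā_13; 5-tuples below use C's row order:

  λ_1+ρ ↦ (2, 4, 2, 2, 1)
  λ_2+ρ ↦ (1, 2, 4, 0, 4)
  λ_3+ρ ↦ (1, 2, 4, 0, 4)
  λ_4+ρ ↦ (2, 0, 2, 0, 4)
  λ_5+ρ ↦ (2, 4, 2, 2, 1)
  λ_6+ρ ↦ (2, 0, 2, 0, 4)
  λ_7+ρ ↦ (1, 2, 4, 0, 4)
  λ_8+ρ ↦ (1, 2, 4, 0, 4)
  λ_9+ρ ↦ (2, 4, 2, 2, 1)
  λ_10+ρ ↦ (1, 2, 4, 0, 4)

Linkage partition of the 10 weights (3 classes, p=13):

[[1, 5, 9], [2, 3, 7, 8, 10], [4, 6]]


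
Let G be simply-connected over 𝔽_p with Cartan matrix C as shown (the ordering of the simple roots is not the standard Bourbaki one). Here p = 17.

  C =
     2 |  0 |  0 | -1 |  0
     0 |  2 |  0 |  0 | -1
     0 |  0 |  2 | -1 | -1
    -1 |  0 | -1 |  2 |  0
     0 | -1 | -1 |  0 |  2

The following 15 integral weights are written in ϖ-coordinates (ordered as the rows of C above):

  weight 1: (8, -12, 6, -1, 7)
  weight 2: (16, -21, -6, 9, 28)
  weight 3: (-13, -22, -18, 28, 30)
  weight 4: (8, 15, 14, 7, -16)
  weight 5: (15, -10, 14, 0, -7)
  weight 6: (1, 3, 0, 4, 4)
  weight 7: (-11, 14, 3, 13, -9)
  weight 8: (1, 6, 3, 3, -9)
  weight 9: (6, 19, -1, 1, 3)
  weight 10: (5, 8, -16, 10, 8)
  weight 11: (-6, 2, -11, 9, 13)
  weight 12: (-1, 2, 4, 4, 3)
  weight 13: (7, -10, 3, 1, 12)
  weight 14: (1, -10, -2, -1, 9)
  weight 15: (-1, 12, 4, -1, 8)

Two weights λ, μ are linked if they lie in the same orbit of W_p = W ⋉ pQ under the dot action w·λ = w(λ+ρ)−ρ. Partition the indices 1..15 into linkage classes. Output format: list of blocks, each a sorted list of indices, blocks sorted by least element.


A_5 Cartan matrix, 5 simple roots permuted; ρ=(1,1,1,1,1).

Alcove-folded reps (p=17, 15 weights, presented ϖ-order):

    1: (2, 1, 4, 0, 3)
    2: (0, 3, 5, 5, 4)
    3: (0, 3, 5, 5, 4)
    4: (1, 9, 0, 1, 0)
    5: (1, 9, 0, 1, 0)
    6: (2, 4, 1, 5, 5)
    7: (2, 1, 4, 0, 3)
    8: (2, 1, 4, 0, 3)
    9: (2, 1, 4, 0, 3)
    10: (1, 0, 5, 3, 6)
    11: (0, 3, 5, 5, 4)
    12: (0, 3, 5, 5, 4)
    13: (2, 1, 4, 0, 3)
    14: (1, 9, 0, 1, 0)
    15: (0, 3, 5, 5, 4)

Linkage partition of the 15 weights (5 classes, p=17):

[[1, 7, 8, 9, 13], [2, 3, 11, 12, 15], [4, 5, 14], [6], [10]]


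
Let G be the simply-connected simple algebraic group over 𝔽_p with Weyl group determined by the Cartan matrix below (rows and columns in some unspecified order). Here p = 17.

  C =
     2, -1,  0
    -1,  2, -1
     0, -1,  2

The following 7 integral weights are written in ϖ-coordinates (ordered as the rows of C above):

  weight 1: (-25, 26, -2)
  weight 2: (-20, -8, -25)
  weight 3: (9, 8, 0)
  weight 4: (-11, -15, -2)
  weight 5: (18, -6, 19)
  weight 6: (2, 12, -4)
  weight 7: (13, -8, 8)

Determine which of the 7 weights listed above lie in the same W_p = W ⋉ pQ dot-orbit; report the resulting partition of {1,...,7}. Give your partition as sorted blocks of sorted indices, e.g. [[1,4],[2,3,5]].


Dynkin diagram of C (from the 4 off-diagonal −1 entries): A_3.

Each λ_j+ρ reduced to Ā_17; 3-tuples below use C's row order:

  λ_1 → (7, 7, 2) · λ_2 → (7, 7, 2) · λ_3 → (7, 7, 2) · λ_4 → (7, 7, 2) · λ_5 → (3, 0, 2) · λ_6 → (3, 10, 3) · λ_7 → (7, 7, 2)

The 7 indices split into 3 linkage classes (same alcove rep ⇔ same W_17-dot-orbit):

[[1, 2, 3, 4, 7], [5], [6]]


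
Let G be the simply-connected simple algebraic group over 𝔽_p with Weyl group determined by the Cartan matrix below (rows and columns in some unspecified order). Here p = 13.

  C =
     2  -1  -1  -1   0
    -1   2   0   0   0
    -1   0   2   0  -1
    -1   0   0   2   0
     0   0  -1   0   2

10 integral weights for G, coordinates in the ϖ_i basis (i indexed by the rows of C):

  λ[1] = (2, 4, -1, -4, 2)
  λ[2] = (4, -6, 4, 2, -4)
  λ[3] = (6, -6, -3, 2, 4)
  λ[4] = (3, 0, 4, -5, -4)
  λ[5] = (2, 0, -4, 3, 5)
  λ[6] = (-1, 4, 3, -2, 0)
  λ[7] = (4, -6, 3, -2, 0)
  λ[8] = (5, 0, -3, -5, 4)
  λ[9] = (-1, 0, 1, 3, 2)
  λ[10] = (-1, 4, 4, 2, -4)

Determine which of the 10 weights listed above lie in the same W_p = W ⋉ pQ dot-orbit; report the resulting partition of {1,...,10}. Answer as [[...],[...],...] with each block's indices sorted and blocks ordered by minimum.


Dynkin diagram of C (from the 8 off-diagonal −1 entries): D_5.

Ā_13 reps of the 10 weights (D_5, coords as presented):

  [1] (0, 5, 0, 3, 3)
  [2] (0, 5, 0, 3, 3)
  [3] (0, 5, 0, 3, 3)
  [4] (0, 1, 2, 4, 3)
  [5] (0, 1, 2, 4, 3)
  [6] (1, 4, 3, 0, 1)
  [7] (1, 4, 3, 0, 1)
  [8] (0, 1, 2, 4, 3)
  [9] (0, 1, 2, 4, 3)
  [10] (0, 5, 0, 3, 3)

Partition of {1..10} into 3 W_13-dot-orbits:

[[1, 2, 3, 10], [4, 5, 8, 9], [6, 7]]


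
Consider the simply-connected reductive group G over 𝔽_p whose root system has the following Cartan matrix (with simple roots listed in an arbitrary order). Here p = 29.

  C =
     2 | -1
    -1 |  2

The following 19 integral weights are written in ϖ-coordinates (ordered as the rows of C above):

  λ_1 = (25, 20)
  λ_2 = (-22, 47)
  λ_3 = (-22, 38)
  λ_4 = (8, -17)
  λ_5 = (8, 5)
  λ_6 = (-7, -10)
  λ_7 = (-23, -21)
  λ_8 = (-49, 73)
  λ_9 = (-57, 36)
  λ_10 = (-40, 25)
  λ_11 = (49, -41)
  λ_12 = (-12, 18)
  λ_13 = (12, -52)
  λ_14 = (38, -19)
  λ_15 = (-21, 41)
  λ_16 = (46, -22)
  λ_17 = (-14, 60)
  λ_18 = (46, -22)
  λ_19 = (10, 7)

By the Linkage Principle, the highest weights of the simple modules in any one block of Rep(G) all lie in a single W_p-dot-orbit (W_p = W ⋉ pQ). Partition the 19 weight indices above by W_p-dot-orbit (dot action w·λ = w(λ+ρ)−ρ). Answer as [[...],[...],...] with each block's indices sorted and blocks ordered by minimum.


A_2 Cartan matrix, 2 simple roots permuted; ρ=(1,1).

Ā_29 reps of the 19 weights (A_2, coords as presented):

  1: (8, 3)
  2: (2, 8)
  3: (11, 8)
  4: (7, 9)
  5: (9, 6)
  6: (9, 6)
  7: (7, 9)
  8: (16, 3)
  9: (2, 8)
  10: (16, 3)
  11: (11, 8)
  12: (11, 8)
  13: (7, 9)
  14: (11, 8)
  15: (7, 9)
  16: (8, 3)
  17: (16, 3)
  18: (8, 3)
  19: (11, 8)

6 distinct reps among the 19 weights ⇒ 6 W_29-linkage classes:

[[1, 16, 18], [2, 9], [3, 11, 12, 14, 19], [4, 7, 13, 15], [5, 6], [8, 10, 17]]


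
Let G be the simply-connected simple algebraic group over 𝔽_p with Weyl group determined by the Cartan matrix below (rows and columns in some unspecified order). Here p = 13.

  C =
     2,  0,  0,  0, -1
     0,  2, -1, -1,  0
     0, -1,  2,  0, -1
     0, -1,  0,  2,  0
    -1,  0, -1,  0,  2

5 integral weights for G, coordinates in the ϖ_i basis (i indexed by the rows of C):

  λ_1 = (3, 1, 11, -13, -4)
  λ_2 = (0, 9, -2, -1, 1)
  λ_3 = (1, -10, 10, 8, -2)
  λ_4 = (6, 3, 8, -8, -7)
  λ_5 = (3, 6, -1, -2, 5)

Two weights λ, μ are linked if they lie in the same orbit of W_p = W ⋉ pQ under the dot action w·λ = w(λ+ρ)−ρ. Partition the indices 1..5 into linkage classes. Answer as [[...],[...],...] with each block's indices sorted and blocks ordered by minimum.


Type A_5, rank 5, |W|=720; reorder rows/cols to standard.

λ_j+ρ reflected into Ā_13 (⟨·,θ^∨⟩≤13); 5-tuples as given:

  1: (1, 9, 1, 0, 1)
  2: (1, 9, 1, 0, 1)
  3: (1, 9, 1, 0, 1)
  4: (0, 3, 0, 3, 6)
  5: (0, 3, 0, 3, 6)

Linkage partition of the 5 weights (2 classes, p=13):

[[1, 2, 3], [4, 5]]


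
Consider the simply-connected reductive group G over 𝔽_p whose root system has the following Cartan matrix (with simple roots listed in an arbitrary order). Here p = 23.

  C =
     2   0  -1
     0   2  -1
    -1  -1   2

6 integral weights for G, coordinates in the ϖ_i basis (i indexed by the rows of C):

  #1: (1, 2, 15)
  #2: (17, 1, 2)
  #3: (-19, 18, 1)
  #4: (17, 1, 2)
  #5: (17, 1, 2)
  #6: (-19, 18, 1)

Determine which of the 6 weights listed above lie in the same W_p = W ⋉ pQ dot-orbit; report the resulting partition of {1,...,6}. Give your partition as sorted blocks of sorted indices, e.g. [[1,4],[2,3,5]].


Type A_3, rank 3, |W|=24; reorder rows/cols to standard.

Each λ_j+ρ reduced to Ā_23; 3-tuples below use C's row order:

  λ_1+ρ ↦ (2, 3, 16) · λ_2+ρ ↦ (18, 2, 3) · λ_3+ρ ↦ (2, 3, 16) · λ_4+ρ ↦ (18, 2, 3) · λ_5+ρ ↦ (18, 2, 3) · λ_6+ρ ↦ (2, 3, 16)

Partition of {1..6} into 2 W_23-dot-orbits:

[[1, 3, 6], [2, 4, 5]]


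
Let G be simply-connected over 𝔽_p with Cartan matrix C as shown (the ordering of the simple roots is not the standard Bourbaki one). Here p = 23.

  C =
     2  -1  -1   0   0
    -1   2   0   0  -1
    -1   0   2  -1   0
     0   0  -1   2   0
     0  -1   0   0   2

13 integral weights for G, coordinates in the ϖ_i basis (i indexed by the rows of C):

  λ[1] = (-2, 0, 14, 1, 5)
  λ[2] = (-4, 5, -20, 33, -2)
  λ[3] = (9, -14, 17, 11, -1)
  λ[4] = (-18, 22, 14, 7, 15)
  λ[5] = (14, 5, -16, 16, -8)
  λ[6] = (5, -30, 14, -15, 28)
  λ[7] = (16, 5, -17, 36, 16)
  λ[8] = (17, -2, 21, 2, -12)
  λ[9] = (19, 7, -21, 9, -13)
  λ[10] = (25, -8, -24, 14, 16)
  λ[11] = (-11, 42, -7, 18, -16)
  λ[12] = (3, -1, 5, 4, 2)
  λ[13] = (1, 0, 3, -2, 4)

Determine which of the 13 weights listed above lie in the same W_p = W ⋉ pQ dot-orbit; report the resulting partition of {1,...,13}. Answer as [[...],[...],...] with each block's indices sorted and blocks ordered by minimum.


Dynkin diagram of C (from the 8 off-diagonal −1 entries): A_5.

Alcove-folded reps (p=23, 13 weights, presented ϖ-order):

  1: (1, 0, 14, 2, 6) · 2: (2, 1, 3, 1, 5) · 3: (4, 0, 6, 5, 3) · 4: (1, 0, 14, 2, 6) · 5: (1, 0, 14, 2, 6) · 6: (1, 0, 14, 2, 6) · 7: (1, 0, 14, 2, 6) · 8: (2, 1, 3, 1, 5) · 9: (4, 0, 6, 5, 3) · 10: (4, 0, 6, 5, 3) · 11: (4, 0, 6, 5, 3) · 12: (4, 0, 6, 5, 3) · 13: (2, 1, 3, 1, 5)

These 13 weights hit 3 W_23-dot-orbits; sizes (5, 3, 5):

[[1, 4, 5, 6, 7], [2, 8, 13], [3, 9, 10, 11, 12]]


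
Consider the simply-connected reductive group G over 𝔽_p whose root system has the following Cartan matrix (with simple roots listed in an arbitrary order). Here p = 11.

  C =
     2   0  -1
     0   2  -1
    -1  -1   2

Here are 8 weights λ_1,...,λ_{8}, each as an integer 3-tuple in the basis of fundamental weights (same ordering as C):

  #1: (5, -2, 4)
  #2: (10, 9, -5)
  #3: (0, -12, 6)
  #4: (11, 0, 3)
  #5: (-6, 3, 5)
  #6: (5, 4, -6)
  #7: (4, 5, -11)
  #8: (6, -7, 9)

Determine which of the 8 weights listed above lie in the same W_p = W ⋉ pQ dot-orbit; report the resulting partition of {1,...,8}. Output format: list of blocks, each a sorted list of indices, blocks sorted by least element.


Cartan matrix: type A_3 (|W|=24); un-permuting the 3 rows.

Folding the 8 weights λ_j+ρ into Ā_11 (reps in the given 3-coord order):

    λ_1+ρ ↦ (6, 1, 4)
    λ_2+ρ ↦ (1, 0, 4)
    λ_3+ρ ↦ (3, 7, 1)
    λ_4+ρ ↦ (5, 4, 1)
    λ_5+ρ ↦ (5, 4, 1)
    λ_6+ρ ↦ (1, 0, 5)
    λ_7+ρ ↦ (5, 4, 1)
    λ_8+ρ ↦ (1, 0, 4)

Partition of {1..8} into 5 W_11-dot-orbits:

[[1], [2, 8], [3], [4, 5, 7], [6]]


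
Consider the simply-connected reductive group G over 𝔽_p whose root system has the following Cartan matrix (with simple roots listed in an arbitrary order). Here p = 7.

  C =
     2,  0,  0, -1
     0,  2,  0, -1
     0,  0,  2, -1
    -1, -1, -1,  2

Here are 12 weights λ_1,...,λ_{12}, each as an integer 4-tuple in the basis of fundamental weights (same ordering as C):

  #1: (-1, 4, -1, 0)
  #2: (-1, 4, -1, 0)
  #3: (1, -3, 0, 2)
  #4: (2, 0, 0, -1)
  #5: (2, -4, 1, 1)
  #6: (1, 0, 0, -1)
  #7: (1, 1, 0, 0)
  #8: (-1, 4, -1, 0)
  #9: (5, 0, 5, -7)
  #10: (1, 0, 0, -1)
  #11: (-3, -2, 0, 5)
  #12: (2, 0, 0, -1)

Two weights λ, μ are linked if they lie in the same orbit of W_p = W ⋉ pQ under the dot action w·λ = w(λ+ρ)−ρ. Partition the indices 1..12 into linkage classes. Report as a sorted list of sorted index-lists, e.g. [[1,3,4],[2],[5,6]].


Dynkin diagram of C (from the 6 off-diagonal −1 entries): D_4.

λ_j+ρ reflected into Ā_7 (⟨·,θ^∨⟩≤7); 4-tuples as given:

  1: (0, 5, 0, 1) · 2: (0, 5, 0, 1) · 3: (2, 2, 1, 1) · 4: (3, 1, 1, 0) · 5: (2, 2, 1, 1) · 6: (2, 1, 1, 0) · 7: (2, 2, 1, 1) · 8: (0, 5, 0, 1) · 9: (0, 5, 0, 1) · 10: (2, 1, 1, 0) · 11: (2, 1, 1, 0) · 12: (3, 1, 1, 0)

Partition of {1..12} into 4 W_7-dot-orbits:

[[1, 2, 8, 9], [3, 5, 7], [4, 12], [6, 10, 11]]


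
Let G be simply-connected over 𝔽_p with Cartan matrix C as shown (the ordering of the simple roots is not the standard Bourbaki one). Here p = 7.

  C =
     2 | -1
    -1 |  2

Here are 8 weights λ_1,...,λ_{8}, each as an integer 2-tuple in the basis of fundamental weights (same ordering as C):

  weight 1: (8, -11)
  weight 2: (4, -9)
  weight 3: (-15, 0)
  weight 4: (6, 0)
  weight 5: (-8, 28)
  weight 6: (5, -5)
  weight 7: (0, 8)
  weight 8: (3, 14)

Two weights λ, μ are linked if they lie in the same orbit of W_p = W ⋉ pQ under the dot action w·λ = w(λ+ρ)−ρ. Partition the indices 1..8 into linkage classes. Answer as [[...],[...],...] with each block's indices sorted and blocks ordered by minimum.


Root system A_2: the 2×2 matrix C matches after relabeling.

Alcove-folded reps (p=7, 8 weights, presented ϖ-order):

  1: (2, 4) · 2: (2, 4) · 3: (6, 0) · 4: (6, 0) · 5: (6, 0) · 6: (2, 4) · 7: (2, 4) · 8: (2, 4)

Linkage partition of the 8 weights (2 classes, p=7):

[[1, 2, 6, 7, 8], [3, 4, 5]]


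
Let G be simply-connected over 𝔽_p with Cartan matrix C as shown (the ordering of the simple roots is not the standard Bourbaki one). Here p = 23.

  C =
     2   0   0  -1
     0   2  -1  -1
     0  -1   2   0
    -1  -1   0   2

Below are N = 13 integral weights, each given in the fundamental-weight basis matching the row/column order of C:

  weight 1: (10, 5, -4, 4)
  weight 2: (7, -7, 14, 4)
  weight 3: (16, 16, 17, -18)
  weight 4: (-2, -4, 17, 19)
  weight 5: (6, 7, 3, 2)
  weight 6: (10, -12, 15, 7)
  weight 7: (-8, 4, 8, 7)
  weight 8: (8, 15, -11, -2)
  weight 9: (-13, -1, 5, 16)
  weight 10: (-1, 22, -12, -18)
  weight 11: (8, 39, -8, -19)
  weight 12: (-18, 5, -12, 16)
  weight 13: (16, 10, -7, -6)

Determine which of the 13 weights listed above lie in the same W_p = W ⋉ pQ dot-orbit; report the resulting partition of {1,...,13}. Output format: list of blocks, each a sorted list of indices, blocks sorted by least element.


Type A_4, rank 4, |W|=120; reorder rows/cols to standard.

Folding the 13 weights λ_j+ρ into Ā_23 (reps in the given 4-coord order):

    λ_1 → (11, 3, 3, 5)
    λ_2 → (7, 5, 9, 1)
    λ_3 → (12, 0, 6, 5)
    λ_4 → (11, 3, 3, 5)
    λ_5 → (7, 8, 4, 3)
    λ_6 → (7, 8, 4, 3)
    λ_7 → (7, 5, 9, 1)
    λ_8 → (7, 5, 9, 1)
    λ_9 → (12, 0, 6, 5)
    λ_10 → (12, 0, 6, 5)
    λ_11 → (7, 5, 9, 1)
    λ_12 → (12, 0, 6, 5)
    λ_13 → (12, 0, 6, 5)

The 13 indices split into 4 linkage classes (same alcove rep ⇔ same W_23-dot-orbit):

[[1, 4], [2, 7, 8, 11], [3, 9, 10, 12, 13], [5, 6]]


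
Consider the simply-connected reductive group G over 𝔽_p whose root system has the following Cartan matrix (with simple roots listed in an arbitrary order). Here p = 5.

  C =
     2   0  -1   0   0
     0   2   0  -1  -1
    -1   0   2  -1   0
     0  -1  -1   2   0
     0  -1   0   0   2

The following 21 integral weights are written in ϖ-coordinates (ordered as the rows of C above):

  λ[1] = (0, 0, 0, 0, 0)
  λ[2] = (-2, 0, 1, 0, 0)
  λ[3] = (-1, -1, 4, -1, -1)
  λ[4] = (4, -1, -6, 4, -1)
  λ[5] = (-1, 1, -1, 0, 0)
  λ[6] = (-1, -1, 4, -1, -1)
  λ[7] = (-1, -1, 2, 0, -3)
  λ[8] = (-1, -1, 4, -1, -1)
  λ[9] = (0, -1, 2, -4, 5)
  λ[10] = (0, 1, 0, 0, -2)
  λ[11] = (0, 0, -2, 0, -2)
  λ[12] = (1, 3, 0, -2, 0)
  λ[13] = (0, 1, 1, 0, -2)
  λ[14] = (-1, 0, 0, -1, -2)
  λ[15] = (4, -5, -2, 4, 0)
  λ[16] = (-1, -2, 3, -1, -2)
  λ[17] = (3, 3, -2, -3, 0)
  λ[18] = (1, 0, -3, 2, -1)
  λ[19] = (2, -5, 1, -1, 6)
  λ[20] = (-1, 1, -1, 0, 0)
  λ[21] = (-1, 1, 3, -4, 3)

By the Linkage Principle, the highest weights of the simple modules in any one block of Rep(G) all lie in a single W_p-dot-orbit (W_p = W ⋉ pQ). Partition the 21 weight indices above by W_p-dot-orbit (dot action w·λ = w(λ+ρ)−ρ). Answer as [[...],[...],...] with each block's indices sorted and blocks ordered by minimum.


C ↔ A_5 under row/col permutation; |W(A_5)| = 720.

Each λ_j+ρ reduced to Ā_5; 5-tuples below use C's row order:

  λ_1 → (1, 1, 1, 1, 1);  λ_2 → (1, 1, 1, 1, 1);  λ_3 → (0, 0, 5, 0, 0);  λ_4 → (0, 0, 5, 0, 0);  λ_5 → (0, 2, 0, 1, 1);  λ_6 → (0, 0, 5, 0, 0);  λ_7 → (0, 1, 2, 1, 0);  λ_8 → (0, 0, 5, 0, 0);  λ_9 → (0, 2, 0, 1, 1);  λ_10 → (1, 1, 1, 1, 1);  λ_11 → (0, 0, 1, 0, 1);  λ_12 → (0, 2, 0, 1, 1);  λ_13 → (0, 1, 2, 1, 0);  λ_14 → (0, 0, 1, 0, 1);  λ_15 → (0, 0, 1, 0, 1);  λ_16 → (0, 1, 2, 1, 0);  λ_17 → (0, 1, 2, 1, 0);  λ_18 → (0, 1, 2, 1, 0);  λ_19 → (2, 0, 0, 2, 0);  λ_20 → (0, 2, 0, 1, 1);  λ_21 → (1, 1, 1, 1, 1)

6 distinct reps among the 21 weights ⇒ 6 W_5-linkage classes:

[[1, 2, 10, 21], [3, 4, 6, 8], [5, 9, 12, 20], [7, 13, 16, 17, 18], [11, 14, 15], [19]]
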